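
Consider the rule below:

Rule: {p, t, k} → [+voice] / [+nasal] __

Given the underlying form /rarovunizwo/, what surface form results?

No segment of /rarovunizwo/ meets the structural description of the rule, so the form surfaces unchanged.

rarovunizwo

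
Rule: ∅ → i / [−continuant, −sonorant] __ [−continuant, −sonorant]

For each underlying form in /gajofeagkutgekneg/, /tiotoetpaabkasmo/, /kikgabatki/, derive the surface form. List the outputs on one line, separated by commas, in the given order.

gajofeagikutigekneg, tiotoetipaabikasmo, kikigabatiki

/gajofeagkutgekneg/: /g/ and /k/ form a stop–stop cluster, so [i] is inserted between them. /t/ and /g/ form a stop–stop cluster, so [i] is inserted between them. → [gajofeagikutigekneg].
/tiotoetpaabkasmo/: /t/ and /p/ form a stop–stop cluster, so [i] is inserted between them. /b/ and /k/ form a stop–stop cluster, so [i] is inserted between them. → [tiotoetipaabikasmo].
/kikgabatki/: /k/ and /g/ form a stop–stop cluster, so [i] is inserted between them. /t/ and /k/ form a stop–stop cluster, so [i] is inserted between them. → [kikigabatiki].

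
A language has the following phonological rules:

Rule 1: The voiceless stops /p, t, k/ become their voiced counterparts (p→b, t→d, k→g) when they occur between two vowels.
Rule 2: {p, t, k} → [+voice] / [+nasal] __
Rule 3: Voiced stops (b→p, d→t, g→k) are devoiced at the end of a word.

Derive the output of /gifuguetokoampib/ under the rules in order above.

gifuguedogoambip

Rule 1 (intervocalic voicing): /t/ is a voiceless stop between vowels /e/ and /o/, so it voices to [d]. /k/ is a voiceless stop between vowels /o/ and /o/, so it voices to [g]. /gifuguetokoampib/ → gifuguedogoampib.
Rule 2 (post-nasal voicing): /p/ is a voiceless stop immediately after the nasal /m/, so it voices to [b]. /gifuguedogoampib/ → gifuguedogoambib.
Rule 3 (final devoicing): /b/ is a voiced stop in word-final position, so it devoices to [p]. /gifuguedogoambib/ → gifuguedogoambip.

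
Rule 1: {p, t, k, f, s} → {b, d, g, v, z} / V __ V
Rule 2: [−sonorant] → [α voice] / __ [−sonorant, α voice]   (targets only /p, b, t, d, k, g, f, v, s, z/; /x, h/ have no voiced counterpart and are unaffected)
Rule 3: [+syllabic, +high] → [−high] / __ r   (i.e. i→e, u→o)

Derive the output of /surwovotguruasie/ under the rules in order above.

Rule 1 (intervocalic voicing): /s/ is a voiceless obstruent between vowels /a/ and /i/, so it voices to [z]. /surwovotguruasie/ → surwovotguruazie.
Rule 2 (regressive voicing assimilation): /t/ precedes the voiced obstruent /g/, so it voices to [d] by assimilation. /surwovotguruazie/ → surwovodguruazie.
Rule 3 (pre-rhotic lowering): /u/ is a high vowel immediately before /r/, so it lowers to [o]. /u/ is a high vowel immediately before /r/, so it lowers to [o]. /surwovodguruazie/ → sorwovodgoruazie.

sorwovodgoruazie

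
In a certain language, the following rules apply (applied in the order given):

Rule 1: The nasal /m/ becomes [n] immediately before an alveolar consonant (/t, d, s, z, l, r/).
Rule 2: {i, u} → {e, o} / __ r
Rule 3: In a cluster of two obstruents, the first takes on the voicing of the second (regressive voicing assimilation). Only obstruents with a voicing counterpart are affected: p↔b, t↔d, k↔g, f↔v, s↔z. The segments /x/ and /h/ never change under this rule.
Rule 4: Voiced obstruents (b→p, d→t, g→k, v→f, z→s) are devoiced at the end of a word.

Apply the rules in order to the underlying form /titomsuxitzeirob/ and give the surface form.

titonsuxidzeerop

Rule 1 (nasal place assimilation): /m/ precedes the alveolar consonant /s/, so it assimilates in place to [n]. /titomsuxitzeirob/ → titonsuxitzeirob.
Rule 2 (pre-rhotic lowering): /i/ is a high vowel immediately before /r/, so it lowers to [e]. /titonsuxitzeirob/ → titonsuxitzeerob.
Rule 3 (regressive voicing assimilation): /t/ precedes the voiced obstruent /z/, so it voices to [d] by assimilation. /titonsuxitzeerob/ → titonsuxidzeerob.
Rule 4 (final devoicing): /b/ is a voiced obstruent in word-final position, so it devoices to [p]. /titonsuxidzeerob/ → titonsuxidzeerop.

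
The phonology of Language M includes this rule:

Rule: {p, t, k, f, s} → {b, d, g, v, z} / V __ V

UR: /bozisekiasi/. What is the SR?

bozizegiazi

/s/ is a voiceless obstruent between vowels /i/ and /e/, so it voices to [z].
/k/ is a voiceless obstruent between vowels /e/ and /i/, so it voices to [g].
/s/ is a voiceless obstruent between vowels /a/ and /i/, so it voices to [z].
Surface form: [bozizegiazi].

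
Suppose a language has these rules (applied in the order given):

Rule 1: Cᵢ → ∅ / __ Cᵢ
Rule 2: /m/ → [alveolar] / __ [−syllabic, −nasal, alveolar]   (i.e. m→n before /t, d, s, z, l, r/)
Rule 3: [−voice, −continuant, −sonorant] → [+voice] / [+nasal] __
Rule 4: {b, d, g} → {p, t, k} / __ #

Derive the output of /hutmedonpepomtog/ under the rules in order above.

hutmedonbepondok

Rule 1 (degemination): no segment meets the environment; /hutmedonpepomtog/ is unchanged.
Rule 2 (nasal place assimilation): /m/ precedes the alveolar consonant /t/, so it assimilates in place to [n]. /hutmedonpepomtog/ → hutmedonpepontog.
Rule 3 (post-nasal voicing): /p/ is a voiceless stop immediately after the nasal /n/, so it voices to [b]. /t/ is a voiceless stop immediately after the nasal /n/, so it voices to [d]. /hutmedonpepontog/ → hutmedonbepondog.
Rule 4 (final devoicing): /g/ is a voiced stop in word-final position, so it devoices to [k]. /hutmedonbepondog/ → hutmedonbepondok.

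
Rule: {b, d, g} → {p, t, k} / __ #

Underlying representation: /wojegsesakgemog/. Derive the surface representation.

Scanning /wojegsesakgemog/: /g/ at position 5 is not in the conditioning environment; /g/ at position 11 is not in the conditioning environment; /g/ is a voiced stop in word-final position, so it devoices to [k].
Result: [wojegsesakgemok].

wojegsesakgemok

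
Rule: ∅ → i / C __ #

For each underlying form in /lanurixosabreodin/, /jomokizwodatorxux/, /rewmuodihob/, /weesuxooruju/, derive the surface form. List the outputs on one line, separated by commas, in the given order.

/lanurixosabreodin/: the form ends in the consonant /n/, so [i] is inserted word-finally. → [lanurixosabreodini].
/jomokizwodatorxux/: the form ends in the consonant /x/, so [i] is inserted word-finally. → [jomokizwodatorxuxi].
/rewmuodihob/: the form ends in the consonant /b/, so [i] is inserted word-finally. → [rewmuodihobi].
/weesuxooruju/: the rule's environment is not met; surfaces unchanged as [weesuxooruju].

lanurixosabreodini, jomokizwodatorxuxi, rewmuodihobi, weesuxooruju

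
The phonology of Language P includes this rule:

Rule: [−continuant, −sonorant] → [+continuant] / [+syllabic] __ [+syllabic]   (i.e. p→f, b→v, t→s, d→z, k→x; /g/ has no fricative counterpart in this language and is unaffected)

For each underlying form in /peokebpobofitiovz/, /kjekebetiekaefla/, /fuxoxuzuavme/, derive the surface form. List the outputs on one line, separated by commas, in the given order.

peoxebpovofisiovz, kjexevesiexaefla, fuxoxuzuavme

/peokebpobofitiovz/: /k/ is a stop between vowels /o/ and /e/, so it spirantizes to the fricative [x]. /b/ is a stop between vowels /o/ and /o/, so it spirantizes to the fricative [v]. /t/ is a stop between vowels /i/ and /i/, so it spirantizes to the fricative [s]. → [peoxebpovofisiovz].
/kjekebetiekaefla/: /k/ is a stop between vowels /e/ and /e/, so it spirantizes to the fricative [x]. /b/ is a stop between vowels /e/ and /e/, so it spirantizes to the fricative [v]. /t/ is a stop between vowels /e/ and /i/, so it spirantizes to the fricative [s]. /k/ is a stop between vowels /e/ and /a/, so it spirantizes to the fricative [x]. → [kjexevesiexaefla].
/fuxoxuzuavme/: the rule's environment is not met; surfaces unchanged as [fuxoxuzuavme].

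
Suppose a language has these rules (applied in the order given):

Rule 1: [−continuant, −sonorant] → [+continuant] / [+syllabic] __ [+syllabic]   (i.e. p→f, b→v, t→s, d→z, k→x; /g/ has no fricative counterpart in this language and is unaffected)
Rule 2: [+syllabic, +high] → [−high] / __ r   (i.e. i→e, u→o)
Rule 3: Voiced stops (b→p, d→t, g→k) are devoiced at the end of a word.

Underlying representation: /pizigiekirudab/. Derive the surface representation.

Rule 1 (intervocalic spirantization): /k/ is a stop between vowels /e/ and /i/, so it spirantizes to the fricative [x]. /d/ is a stop between vowels /u/ and /a/, so it spirantizes to the fricative [z]. /pizigiekirudab/ → pizigiexiruzab.
Rule 2 (pre-rhotic lowering): /i/ is a high vowel immediately before /r/, so it lowers to [e]. /pizigiexiruzab/ → pizigiexeruzab.
Rule 3 (final devoicing): /b/ is a voiced stop in word-final position, so it devoices to [p]. /pizigiexeruzab/ → pizigiexeruzap.

pizigiexeruzap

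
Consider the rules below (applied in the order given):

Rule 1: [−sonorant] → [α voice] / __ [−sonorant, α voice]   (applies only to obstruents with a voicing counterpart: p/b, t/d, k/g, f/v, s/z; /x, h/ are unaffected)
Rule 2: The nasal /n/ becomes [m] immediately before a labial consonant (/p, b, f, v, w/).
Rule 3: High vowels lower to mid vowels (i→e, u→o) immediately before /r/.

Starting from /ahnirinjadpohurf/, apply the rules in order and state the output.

ahnerinjatpohorf

Rule 1 (regressive voicing assimilation): /d/ precedes the voiceless obstruent /p/, so it devoices to [t] by assimilation. /ahnirinjadpohurf/ → ahnirinjatpohurf.
Rule 2 (nasal place assimilation): no segment meets the environment; /ahnirinjatpohurf/ is unchanged.
Rule 3 (pre-rhotic lowering): /i/ is a high vowel immediately before /r/, so it lowers to [e]. /u/ is a high vowel immediately before /r/, so it lowers to [o]. /ahnirinjatpohurf/ → ahnerinjatpohorf.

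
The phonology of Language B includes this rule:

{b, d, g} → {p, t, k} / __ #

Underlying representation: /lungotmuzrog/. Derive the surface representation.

/g/ is a voiced stop in word-final position, so it devoices to [k].
Surface form: [lungotmuzrok].

lungotmuzrok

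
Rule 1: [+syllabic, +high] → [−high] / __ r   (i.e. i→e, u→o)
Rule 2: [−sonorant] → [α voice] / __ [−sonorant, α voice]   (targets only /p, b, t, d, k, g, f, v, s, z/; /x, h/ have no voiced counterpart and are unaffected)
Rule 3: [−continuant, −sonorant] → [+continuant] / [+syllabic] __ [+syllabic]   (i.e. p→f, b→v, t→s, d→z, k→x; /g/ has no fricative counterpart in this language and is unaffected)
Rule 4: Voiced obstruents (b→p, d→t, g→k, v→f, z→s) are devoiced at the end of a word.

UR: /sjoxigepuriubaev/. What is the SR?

sjoxigeforiuvaef

Rule 1 (pre-rhotic lowering): /u/ is a high vowel immediately before /r/, so it lowers to [o]. /sjoxigepuriubaev/ → sjoxigeporiubaev.
Rule 2 (regressive voicing assimilation): no segment meets the environment; /sjoxigeporiubaev/ is unchanged.
Rule 3 (intervocalic spirantization): /p/ is a stop between vowels /e/ and /o/, so it spirantizes to the fricative [f]. /b/ is a stop between vowels /u/ and /a/, so it spirantizes to the fricative [v]. /sjoxigeporiubaev/ → sjoxigeforiuvaev.
Rule 4 (final devoicing): /v/ is a voiced obstruent in word-final position, so it devoices to [f]. /sjoxigeforiuvaev/ → sjoxigeforiuvaef.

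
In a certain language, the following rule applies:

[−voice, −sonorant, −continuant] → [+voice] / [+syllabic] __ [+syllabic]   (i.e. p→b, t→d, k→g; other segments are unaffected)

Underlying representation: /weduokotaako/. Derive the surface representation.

/k/ is a voiceless stop between vowels /o/ and /o/, so it voices to [g].
/t/ is a voiceless stop between vowels /o/ and /a/, so it voices to [d].
/k/ is a voiceless stop between vowels /a/ and /o/, so it voices to [g].
Surface form: [weduogodaago].

weduogodaago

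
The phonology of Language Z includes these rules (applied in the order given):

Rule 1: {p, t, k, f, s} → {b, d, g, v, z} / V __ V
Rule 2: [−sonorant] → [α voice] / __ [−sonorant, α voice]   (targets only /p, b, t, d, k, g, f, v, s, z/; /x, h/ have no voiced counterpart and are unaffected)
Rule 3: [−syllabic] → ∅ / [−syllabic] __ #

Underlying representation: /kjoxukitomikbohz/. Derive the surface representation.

kjoxugidomigboh

Rule 1 (intervocalic voicing): /k/ is a voiceless obstruent between vowels /u/ and /i/, so it voices to [g]. /t/ is a voiceless obstruent between vowels /i/ and /o/, so it voices to [d]. /kjoxukitomikbohz/ → kjoxugidomikbohz.
Rule 2 (regressive voicing assimilation): /k/ precedes the voiced obstruent /b/, so it voices to [g] by assimilation. /kjoxugidomikbohz/ → kjoxugidomigbohz.
Rule 3 (final cluster simplification): /z/ is the second consonant of a word-final cluster /hz/, so it deletes. /kjoxugidomigbohz/ → kjoxugidomigboh.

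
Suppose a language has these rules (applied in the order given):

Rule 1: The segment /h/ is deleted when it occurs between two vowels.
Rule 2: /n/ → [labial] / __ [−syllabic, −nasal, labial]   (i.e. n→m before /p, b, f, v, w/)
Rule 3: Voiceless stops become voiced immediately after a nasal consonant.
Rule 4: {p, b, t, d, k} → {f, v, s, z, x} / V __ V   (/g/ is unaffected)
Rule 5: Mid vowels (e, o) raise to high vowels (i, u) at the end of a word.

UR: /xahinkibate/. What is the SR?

Rule 1 (intervocalic h-deletion): /h/ occurs between vowels /a/ and /i/, so it deletes. /xahinkibate/ → xainkibate.
Rule 2 (nasal place assimilation): no segment meets the environment; /xainkibate/ is unchanged.
Rule 3 (post-nasal voicing): /k/ is a voiceless stop immediately after the nasal /n/, so it voices to [g]. /xainkibate/ → xaingibate.
Rule 4 (intervocalic spirantization): /b/ is a stop between vowels /i/ and /a/, so it spirantizes to the fricative [v]. /t/ is a stop between vowels /a/ and /e/, so it spirantizes to the fricative [s]. /xaingibate/ → xaingivase.
Rule 5 (final vowel raising): /e/ is a mid vowel in word-final position, so it raises to [i]. /xaingivase/ → xaingivasi.

xaingivasi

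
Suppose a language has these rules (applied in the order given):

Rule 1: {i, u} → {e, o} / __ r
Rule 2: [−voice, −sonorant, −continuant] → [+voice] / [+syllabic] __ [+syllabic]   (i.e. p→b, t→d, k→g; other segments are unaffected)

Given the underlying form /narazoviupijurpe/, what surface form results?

Rule 1 (pre-rhotic lowering): /u/ is a high vowel immediately before /r/, so it lowers to [o]. /narazoviupijurpe/ → narazoviupijorpe.
Rule 2 (intervocalic voicing): /p/ is a voiceless stop between vowels /u/ and /i/, so it voices to [b]. /narazoviupijorpe/ → narazoviubijorpe.

narazoviubijorpe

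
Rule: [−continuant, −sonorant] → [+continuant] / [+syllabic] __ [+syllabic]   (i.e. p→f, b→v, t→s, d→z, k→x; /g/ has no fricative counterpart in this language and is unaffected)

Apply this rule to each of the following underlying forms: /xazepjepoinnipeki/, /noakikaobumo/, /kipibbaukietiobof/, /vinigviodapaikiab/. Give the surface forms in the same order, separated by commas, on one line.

/xazepjepoinnipeki/: /p/ is a stop between vowels /e/ and /o/, so it spirantizes to the fricative [f]. /p/ is a stop between vowels /i/ and /e/, so it spirantizes to the fricative [f]. /k/ is a stop between vowels /e/ and /i/, so it spirantizes to the fricative [x]. → [xazepjefoinnifexi].
/noakikaobumo/: /k/ is a stop between vowels /a/ and /i/, so it spirantizes to the fricative [x]. /k/ is a stop between vowels /i/ and /a/, so it spirantizes to the fricative [x]. /b/ is a stop between vowels /o/ and /u/, so it spirantizes to the fricative [v]. → [noaxixaovumo].
/kipibbaukietiobof/: /p/ is a stop between vowels /i/ and /i/, so it spirantizes to the fricative [f]. /k/ is a stop between vowels /u/ and /i/, so it spirantizes to the fricative [x]. /t/ is a stop between vowels /e/ and /i/, so it spirantizes to the fricative [s]. /b/ is a stop between vowels /o/ and /o/, so it spirantizes to the fricative [v]. → [kifibbauxiesiovof].
/vinigviodapaikiab/: /d/ is a stop between vowels /o/ and /a/, so it spirantizes to the fricative [z]. /p/ is a stop between vowels /a/ and /a/, so it spirantizes to the fricative [f]. /k/ is a stop between vowels /i/ and /i/, so it spirantizes to the fricative [x]. → [vinigviozafaixiab].

xazepjefoinnifexi, noaxixaovumo, kifibbauxiesiovof, vinigviozafaixiab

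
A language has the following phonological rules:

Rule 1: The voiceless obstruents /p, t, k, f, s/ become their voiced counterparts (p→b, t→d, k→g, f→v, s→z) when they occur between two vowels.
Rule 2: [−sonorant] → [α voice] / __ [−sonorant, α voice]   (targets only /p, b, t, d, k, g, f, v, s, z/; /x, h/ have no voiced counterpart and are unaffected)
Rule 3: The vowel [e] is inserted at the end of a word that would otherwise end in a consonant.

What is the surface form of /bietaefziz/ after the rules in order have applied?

biedaevzize

Rule 1 (intervocalic voicing): /t/ is a voiceless obstruent between vowels /e/ and /a/, so it voices to [d]. /bietaefziz/ → biedaefziz.
Rule 2 (regressive voicing assimilation): /f/ precedes the voiced obstruent /z/, so it voices to [v] by assimilation. /biedaefziz/ → biedaevziz.
Rule 3 (final e-epenthesis): the form ends in the consonant /z/, so [e] is inserted word-finally. /biedaevziz/ → biedaevzize.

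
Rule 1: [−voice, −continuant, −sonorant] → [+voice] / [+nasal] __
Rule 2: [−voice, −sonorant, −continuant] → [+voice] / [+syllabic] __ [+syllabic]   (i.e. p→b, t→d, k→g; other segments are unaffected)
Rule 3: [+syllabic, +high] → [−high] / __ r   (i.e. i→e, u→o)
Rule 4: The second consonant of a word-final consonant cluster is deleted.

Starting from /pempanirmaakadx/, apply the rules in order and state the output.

Rule 1 (post-nasal voicing): /p/ is a voiceless stop immediately after the nasal /m/, so it voices to [b]. /pempanirmaakadx/ → pembanirmaakadx.
Rule 2 (intervocalic voicing): /k/ is a voiceless stop between vowels /a/ and /a/, so it voices to [g]. /pembanirmaakadx/ → pembanirmaagadx.
Rule 3 (pre-rhotic lowering): /i/ is a high vowel immediately before /r/, so it lowers to [e]. /pembanirmaagadx/ → pembanermaagadx.
Rule 4 (final cluster simplification): /x/ is the second consonant of a word-final cluster /dx/, so it deletes. /pembanermaagadx/ → pembanermaagad.

pembanermaagad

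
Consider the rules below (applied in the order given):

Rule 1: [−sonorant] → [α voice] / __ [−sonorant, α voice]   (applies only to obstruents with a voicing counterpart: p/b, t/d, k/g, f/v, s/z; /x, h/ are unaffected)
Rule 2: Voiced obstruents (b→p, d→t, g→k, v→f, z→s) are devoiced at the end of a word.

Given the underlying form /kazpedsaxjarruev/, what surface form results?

Rule 1 (regressive voicing assimilation): /z/ precedes the voiceless obstruent /p/, so it devoices to [s] by assimilation. /d/ precedes the voiceless obstruent /s/, so it devoices to [t] by assimilation. /kazpedsaxjarruev/ → kaspetsaxjarruev.
Rule 2 (final devoicing): /v/ is a voiced obstruent in word-final position, so it devoices to [f]. /kaspetsaxjarruev/ → kaspetsaxjarruef.

kaspetsaxjarruef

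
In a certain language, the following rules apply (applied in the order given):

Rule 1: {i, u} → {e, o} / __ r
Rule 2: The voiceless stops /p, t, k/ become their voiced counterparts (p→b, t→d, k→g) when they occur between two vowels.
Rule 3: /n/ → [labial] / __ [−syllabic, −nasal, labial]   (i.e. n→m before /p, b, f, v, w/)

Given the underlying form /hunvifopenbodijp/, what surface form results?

Rule 1 (pre-rhotic lowering): no segment meets the environment; /hunvifopenbodijp/ is unchanged.
Rule 2 (intervocalic voicing): /p/ is a voiceless stop between vowels /o/ and /e/, so it voices to [b]. /hunvifopenbodijp/ → hunvifobenbodijp.
Rule 3 (nasal place assimilation): /n/ precedes the labial consonant /v/, so it assimilates in place to [m]. /n/ precedes the labial consonant /b/, so it assimilates in place to [m]. /hunvifobenbodijp/ → humvifobembodijp.

humvifobembodijp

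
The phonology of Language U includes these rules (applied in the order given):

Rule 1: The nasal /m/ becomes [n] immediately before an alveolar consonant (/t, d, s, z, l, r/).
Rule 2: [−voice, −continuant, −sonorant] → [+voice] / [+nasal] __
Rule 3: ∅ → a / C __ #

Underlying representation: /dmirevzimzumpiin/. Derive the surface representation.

Rule 1 (nasal place assimilation): /m/ precedes the alveolar consonant /z/, so it assimilates in place to [n]. /dmirevzimzumpiin/ → dmirevzinzumpiin.
Rule 2 (post-nasal voicing): /p/ is a voiceless stop immediately after the nasal /m/, so it voices to [b]. /dmirevzinzumpiin/ → dmirevzinzumbiin.
Rule 3 (final a-epenthesis): the form ends in the consonant /n/, so [a] is inserted word-finally. /dmirevzinzumbiin/ → dmirevzinzumbiina.

dmirevzinzumbiina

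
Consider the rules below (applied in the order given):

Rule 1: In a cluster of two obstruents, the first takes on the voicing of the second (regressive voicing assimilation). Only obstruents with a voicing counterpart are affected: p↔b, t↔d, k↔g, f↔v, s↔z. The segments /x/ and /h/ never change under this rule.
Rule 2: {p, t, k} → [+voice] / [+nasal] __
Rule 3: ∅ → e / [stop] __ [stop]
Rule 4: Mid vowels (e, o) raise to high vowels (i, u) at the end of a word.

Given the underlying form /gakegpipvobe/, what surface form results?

Rule 1 (regressive voicing assimilation): /g/ precedes the voiceless obstruent /p/, so it devoices to [k] by assimilation. /p/ precedes the voiced obstruent /v/, so it voices to [b] by assimilation. /gakegpipvobe/ → gakekpibvobe.
Rule 2 (post-nasal voicing): no segment meets the environment; /gakekpibvobe/ is unchanged.
Rule 3 (stop-cluster e-epenthesis): /k/ and /p/ form a stop–stop cluster, so [e] is inserted between them. /gakekpibvobe/ → gakekepibvobe.
Rule 4 (final vowel raising): /e/ is a mid vowel in word-final position, so it raises to [i]. /gakekepibvobe/ → gakekepibvobi.

gakekepibvobi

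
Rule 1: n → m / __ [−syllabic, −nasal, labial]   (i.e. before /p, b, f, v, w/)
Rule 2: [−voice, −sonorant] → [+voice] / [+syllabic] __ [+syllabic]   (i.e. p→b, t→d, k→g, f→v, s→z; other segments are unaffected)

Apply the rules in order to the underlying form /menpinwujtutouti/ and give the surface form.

Rule 1 (nasal place assimilation): /n/ precedes the labial consonant /p/, so it assimilates in place to [m]. /n/ precedes the labial consonant /w/, so it assimilates in place to [m]. /menpinwujtutouti/ → mempimwujtutouti.
Rule 2 (intervocalic voicing): /t/ is a voiceless obstruent between vowels /u/ and /o/, so it voices to [d]. /t/ is a voiceless obstruent between vowels /u/ and /i/, so it voices to [d]. /mempimwujtutouti/ → mempimwujtudoudi.

mempimwujtudoudi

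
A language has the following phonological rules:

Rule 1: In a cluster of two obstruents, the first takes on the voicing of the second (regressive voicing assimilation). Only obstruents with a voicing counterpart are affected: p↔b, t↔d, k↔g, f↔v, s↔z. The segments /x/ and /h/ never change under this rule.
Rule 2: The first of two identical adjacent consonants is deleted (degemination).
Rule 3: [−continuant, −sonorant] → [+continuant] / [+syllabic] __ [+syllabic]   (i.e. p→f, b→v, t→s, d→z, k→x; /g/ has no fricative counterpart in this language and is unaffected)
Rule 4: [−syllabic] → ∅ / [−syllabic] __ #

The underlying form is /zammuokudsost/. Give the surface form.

Rule 1 (regressive voicing assimilation): /d/ precedes the voiceless obstruent /s/, so it devoices to [t] by assimilation. /zammuokudsost/ → zammuokutsost.
Rule 2 (degemination): /mm/ is a geminate; the first /m/ deletes. /zammuokutsost/ → zamuokutsost.
Rule 3 (intervocalic spirantization): /k/ is a stop between vowels /o/ and /u/, so it spirantizes to the fricative [x]. /zamuokutsost/ → zamuoxutsost.
Rule 4 (final cluster simplification): /t/ is the second consonant of a word-final cluster /st/, so it deletes. /zamuoxutsost/ → zamuoxutsos.

zamuoxutsos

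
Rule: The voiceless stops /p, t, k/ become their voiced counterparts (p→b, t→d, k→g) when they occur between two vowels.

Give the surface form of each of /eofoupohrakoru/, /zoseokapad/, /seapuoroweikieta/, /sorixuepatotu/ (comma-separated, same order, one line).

eofoubohragoru, zoseogabad, seabuoroweigieda, sorixuebadodu

/eofoupohrakoru/: /p/ is a voiceless stop between vowels /u/ and /o/, so it voices to [b]. /k/ is a voiceless stop between vowels /a/ and /o/, so it voices to [g]. → [eofoubohragoru].
/zoseokapad/: /k/ is a voiceless stop between vowels /o/ and /a/, so it voices to [g]. /p/ is a voiceless stop between vowels /a/ and /a/, so it voices to [b]. → [zoseogabad].
/seapuoroweikieta/: /p/ is a voiceless stop between vowels /a/ and /u/, so it voices to [b]. /k/ is a voiceless stop between vowels /i/ and /i/, so it voices to [g]. /t/ is a voiceless stop between vowels /e/ and /a/, so it voices to [d]. → [seabuoroweigieda].
/sorixuepatotu/: /p/ is a voiceless stop between vowels /e/ and /a/, so it voices to [b]. /t/ is a voiceless stop between vowels /a/ and /o/, so it voices to [d]. /t/ is a voiceless stop between vowels /o/ and /u/, so it voices to [d]. → [sorixuebadodu].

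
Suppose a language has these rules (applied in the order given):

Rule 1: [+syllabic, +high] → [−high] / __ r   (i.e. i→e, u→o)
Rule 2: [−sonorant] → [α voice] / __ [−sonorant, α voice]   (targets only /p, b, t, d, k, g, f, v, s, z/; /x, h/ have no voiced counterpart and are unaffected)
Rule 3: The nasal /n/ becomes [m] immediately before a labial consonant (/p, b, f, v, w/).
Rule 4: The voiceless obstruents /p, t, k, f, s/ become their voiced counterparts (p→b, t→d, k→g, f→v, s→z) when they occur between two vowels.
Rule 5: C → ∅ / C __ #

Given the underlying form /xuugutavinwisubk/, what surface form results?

Rule 1 (pre-rhotic lowering): no segment meets the environment; /xuugutavinwisubk/ is unchanged.
Rule 2 (regressive voicing assimilation): /b/ precedes the voiceless obstruent /k/, so it devoices to [p] by assimilation. /xuugutavinwisubk/ → xuugutavinwisupk.
Rule 3 (nasal place assimilation): /n/ precedes the labial consonant /w/, so it assimilates in place to [m]. /xuugutavinwisupk/ → xuugutavimwisupk.
Rule 4 (intervocalic voicing): /t/ is a voiceless obstruent between vowels /u/ and /a/, so it voices to [d]. /s/ is a voiceless obstruent between vowels /i/ and /u/, so it voices to [z]. /xuugutavimwisupk/ → xuugudavimwizupk.
Rule 5 (final cluster simplification): /k/ is the second consonant of a word-final cluster /pk/, so it deletes. /xuugudavimwizupk/ → xuugudavimwizup.

xuugudavimwizup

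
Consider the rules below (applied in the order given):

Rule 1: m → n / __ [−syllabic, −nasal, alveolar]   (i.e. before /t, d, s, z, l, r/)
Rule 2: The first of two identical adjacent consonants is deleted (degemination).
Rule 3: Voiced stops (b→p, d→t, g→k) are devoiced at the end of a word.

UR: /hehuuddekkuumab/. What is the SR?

Rule 1 (nasal place assimilation): no segment meets the environment; /hehuuddekkuumab/ is unchanged.
Rule 2 (degemination): /dd/ is a geminate; the first /d/ deletes. /kk/ is a geminate; the first /k/ deletes. /hehuuddekkuumab/ → hehuudekuumab.
Rule 3 (final devoicing): /b/ is a voiced stop in word-final position, so it devoices to [p]. /hehuudekuumab/ → hehuudekuumap.

hehuudekuumap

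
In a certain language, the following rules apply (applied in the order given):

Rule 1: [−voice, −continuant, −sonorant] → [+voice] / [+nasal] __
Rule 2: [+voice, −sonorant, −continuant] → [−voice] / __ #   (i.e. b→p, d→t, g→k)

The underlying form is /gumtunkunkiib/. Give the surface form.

gumdungungiip

Rule 1 (post-nasal voicing): /t/ is a voiceless stop immediately after the nasal /m/, so it voices to [d]. /k/ is a voiceless stop immediately after the nasal /n/, so it voices to [g]. /k/ is a voiceless stop immediately after the nasal /n/, so it voices to [g]. /gumtunkunkiib/ → gumdungungiib.
Rule 2 (final devoicing): /b/ is a voiced stop in word-final position, so it devoices to [p]. /gumdungungiib/ → gumdungungiip.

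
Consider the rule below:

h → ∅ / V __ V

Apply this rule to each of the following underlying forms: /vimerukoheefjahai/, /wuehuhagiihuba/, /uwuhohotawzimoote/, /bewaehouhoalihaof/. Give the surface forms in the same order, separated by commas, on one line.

/vimerukoheefjahai/: /h/ occurs between vowels /o/ and /e/, so it deletes. /h/ occurs between vowels /a/ and /a/, so it deletes. → [vimerukoeefjaai].
/wuehuhagiihuba/: /h/ occurs between vowels /e/ and /u/, so it deletes. /h/ occurs between vowels /u/ and /a/, so it deletes. /h/ occurs between vowels /i/ and /u/, so it deletes. → [wueuagiiuba].
/uwuhohotawzimoote/: /h/ occurs between vowels /u/ and /o/, so it deletes. /h/ occurs between vowels /o/ and /o/, so it deletes. → [uwuootawzimoote].
/bewaehouhoalihaof/: /h/ occurs between vowels /e/ and /o/, so it deletes. /h/ occurs between vowels /u/ and /o/, so it deletes. /h/ occurs between vowels /i/ and /a/, so it deletes. → [bewaeouoaliaof].

vimerukoeefjaai, wueuagiiuba, uwuootawzimoote, bewaeouoaliaof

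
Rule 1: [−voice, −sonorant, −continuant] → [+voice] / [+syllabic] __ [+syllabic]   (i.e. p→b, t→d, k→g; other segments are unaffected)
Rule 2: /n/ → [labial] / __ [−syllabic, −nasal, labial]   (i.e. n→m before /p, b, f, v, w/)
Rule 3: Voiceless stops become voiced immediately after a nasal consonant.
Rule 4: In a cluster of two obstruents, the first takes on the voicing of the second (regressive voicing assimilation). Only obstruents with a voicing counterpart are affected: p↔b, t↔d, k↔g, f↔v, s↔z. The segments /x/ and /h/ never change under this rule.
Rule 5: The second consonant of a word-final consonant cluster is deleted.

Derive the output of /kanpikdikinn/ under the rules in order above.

kambigdigin

Rule 1 (intervocalic voicing): /k/ is a voiceless stop between vowels /i/ and /i/, so it voices to [g]. /kanpikdikinn/ → kanpikdiginn.
Rule 2 (nasal place assimilation): /n/ precedes the labial consonant /p/, so it assimilates in place to [m]. /kanpikdiginn/ → kampikdiginn.
Rule 3 (post-nasal voicing): /p/ is a voiceless stop immediately after the nasal /m/, so it voices to [b]. /kampikdiginn/ → kambikdiginn.
Rule 4 (regressive voicing assimilation): /k/ precedes the voiced obstruent /d/, so it voices to [g] by assimilation. /kambikdiginn/ → kambigdiginn.
Rule 5 (final cluster simplification): /n/ is the second consonant of a word-final cluster /nn/, so it deletes. /kambigdiginn/ → kambigdigin.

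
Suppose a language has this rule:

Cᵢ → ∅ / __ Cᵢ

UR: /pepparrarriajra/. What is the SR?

/pp/ is a geminate; the first /p/ deletes.
/rr/ is a geminate; the first /r/ deletes.
/rr/ is a geminate; the first /r/ deletes.
The other instances of /p/, /r/, /j/ do not occur in the required environment and remain unchanged.
Surface form: [peparariajra].

peparariajra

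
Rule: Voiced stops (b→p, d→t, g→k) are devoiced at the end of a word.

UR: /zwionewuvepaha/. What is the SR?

No segment of /zwionewuvepaha/ meets the structural description of the rule, so the form surfaces unchanged.

zwionewuvepaha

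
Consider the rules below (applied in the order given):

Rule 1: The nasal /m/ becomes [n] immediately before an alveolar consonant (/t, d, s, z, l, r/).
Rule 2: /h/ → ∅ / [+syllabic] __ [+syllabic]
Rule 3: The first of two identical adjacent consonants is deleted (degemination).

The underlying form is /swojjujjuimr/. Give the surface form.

Rule 1 (nasal place assimilation): /m/ precedes the alveolar consonant /r/, so it assimilates in place to [n]. /swojjujjuimr/ → swojjujjuinr.
Rule 2 (intervocalic h-deletion): no segment meets the environment; /swojjujjuinr/ is unchanged.
Rule 3 (degemination): /jj/ is a geminate; the first /j/ deletes. /jj/ is a geminate; the first /j/ deletes. /swojjujjuinr/ → swojujuinr.

swojujuinr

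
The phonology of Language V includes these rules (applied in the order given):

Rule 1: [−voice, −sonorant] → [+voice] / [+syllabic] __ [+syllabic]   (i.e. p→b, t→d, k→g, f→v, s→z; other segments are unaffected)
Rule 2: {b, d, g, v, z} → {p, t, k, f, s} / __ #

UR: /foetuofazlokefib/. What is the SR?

Rule 1 (intervocalic voicing): /t/ is a voiceless obstruent between vowels /e/ and /u/, so it voices to [d]. /f/ is a voiceless obstruent between vowels /o/ and /a/, so it voices to [v]. /k/ is a voiceless obstruent between vowels /o/ and /e/, so it voices to [g]. /f/ is a voiceless obstruent between vowels /e/ and /i/, so it voices to [v]. /foetuofazlokefib/ → foeduovazlogevib.
Rule 2 (final devoicing): /b/ is a voiced obstruent in word-final position, so it devoices to [p]. /foeduovazlogevib/ → foeduovazlogevip.

foeduovazlogevip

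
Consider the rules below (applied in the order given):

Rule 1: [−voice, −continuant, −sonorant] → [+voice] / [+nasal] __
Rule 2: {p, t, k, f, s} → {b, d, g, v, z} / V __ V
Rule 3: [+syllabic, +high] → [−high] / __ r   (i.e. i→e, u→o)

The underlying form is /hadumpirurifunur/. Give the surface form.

Rule 1 (post-nasal voicing): /p/ is a voiceless stop immediately after the nasal /m/, so it voices to [b]. /hadumpirurifunur/ → hadumbirurifunur.
Rule 2 (intervocalic voicing): /f/ is a voiceless obstruent between vowels /i/ and /u/, so it voices to [v]. /hadumbirurifunur/ → hadumbirurivunur.
Rule 3 (pre-rhotic lowering): /i/ is a high vowel immediately before /r/, so it lowers to [e]. /u/ is a high vowel immediately before /r/, so it lowers to [o]. /u/ is a high vowel immediately before /r/, so it lowers to [o]. /hadumbirurivunur/ → hadumberorivunor.

hadumberorivunor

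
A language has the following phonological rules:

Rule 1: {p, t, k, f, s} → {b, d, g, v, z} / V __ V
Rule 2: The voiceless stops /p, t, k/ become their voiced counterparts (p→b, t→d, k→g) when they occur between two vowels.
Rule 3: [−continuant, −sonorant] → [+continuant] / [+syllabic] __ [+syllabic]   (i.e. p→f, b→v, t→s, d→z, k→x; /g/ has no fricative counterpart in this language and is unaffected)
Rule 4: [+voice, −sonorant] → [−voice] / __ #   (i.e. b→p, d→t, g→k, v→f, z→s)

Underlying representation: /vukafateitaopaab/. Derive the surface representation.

Rule 1 (intervocalic voicing): /k/ is a voiceless obstruent between vowels /u/ and /a/, so it voices to [g]. /f/ is a voiceless obstruent between vowels /a/ and /a/, so it voices to [v]. /t/ is a voiceless obstruent between vowels /a/ and /e/, so it voices to [d]. /t/ is a voiceless obstruent between vowels /i/ and /a/, so it voices to [d]. /p/ is a voiceless obstruent between vowels /o/ and /a/, so it voices to [b]. /vukafateitaopaab/ → vugavadeidaobaab.
Rule 2 (intervocalic voicing): no segment meets the environment; /vugavadeidaobaab/ is unchanged.
Rule 3 (intervocalic spirantization): /d/ is a stop between vowels /a/ and /e/, so it spirantizes to the fricative [z]. /d/ is a stop between vowels /i/ and /a/, so it spirantizes to the fricative [z]. /b/ is a stop between vowels /o/ and /a/, so it spirantizes to the fricative [v]. /vugavadeidaobaab/ → vugavazeizaovaab.
Rule 4 (final devoicing): /b/ is a voiced obstruent in word-final position, so it devoices to [p]. /vugavazeizaovaab/ → vugavazeizaovaap.

vugavazeizaovaap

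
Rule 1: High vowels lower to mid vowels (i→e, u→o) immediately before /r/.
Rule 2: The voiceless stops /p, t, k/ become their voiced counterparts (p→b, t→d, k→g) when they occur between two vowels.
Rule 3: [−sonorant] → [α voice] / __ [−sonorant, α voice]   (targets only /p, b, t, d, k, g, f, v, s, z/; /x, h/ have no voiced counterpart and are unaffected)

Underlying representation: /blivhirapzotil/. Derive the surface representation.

Rule 1 (pre-rhotic lowering): /i/ is a high vowel immediately before /r/, so it lowers to [e]. /blivhirapzotil/ → blivherapzotil.
Rule 2 (intervocalic voicing): /t/ is a voiceless stop between vowels /o/ and /i/, so it voices to [d]. /blivherapzotil/ → blivherapzodil.
Rule 3 (regressive voicing assimilation): /v/ precedes the voiceless obstruent /h/, so it devoices to [f] by assimilation. /p/ precedes the voiced obstruent /z/, so it voices to [b] by assimilation. /blivherapzodil/ → blifherabzodil.

blifherabzodil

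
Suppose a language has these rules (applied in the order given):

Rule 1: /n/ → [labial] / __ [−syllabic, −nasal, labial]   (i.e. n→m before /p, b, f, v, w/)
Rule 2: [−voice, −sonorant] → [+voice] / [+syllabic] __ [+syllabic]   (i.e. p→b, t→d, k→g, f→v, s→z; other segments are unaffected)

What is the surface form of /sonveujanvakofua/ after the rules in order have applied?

Rule 1 (nasal place assimilation): /n/ precedes the labial consonant /v/, so it assimilates in place to [m]. /n/ precedes the labial consonant /v/, so it assimilates in place to [m]. /sonveujanvakofua/ → somveujamvakofua.
Rule 2 (intervocalic voicing): /k/ is a voiceless obstruent between vowels /a/ and /o/, so it voices to [g]. /f/ is a voiceless obstruent between vowels /o/ and /u/, so it voices to [v]. /somveujamvakofua/ → somveujamvagovua.

somveujamvagovua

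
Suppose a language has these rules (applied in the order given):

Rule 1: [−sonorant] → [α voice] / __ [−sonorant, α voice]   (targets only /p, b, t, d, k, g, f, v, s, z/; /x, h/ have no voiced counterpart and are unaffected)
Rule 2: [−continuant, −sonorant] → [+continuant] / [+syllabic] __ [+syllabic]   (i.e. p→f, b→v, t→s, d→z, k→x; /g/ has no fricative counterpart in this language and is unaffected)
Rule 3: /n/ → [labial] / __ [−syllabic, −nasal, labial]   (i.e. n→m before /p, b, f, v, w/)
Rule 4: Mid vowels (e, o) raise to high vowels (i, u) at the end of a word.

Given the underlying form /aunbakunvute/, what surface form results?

aumbaxumvusi

Rule 1 (regressive voicing assimilation): no segment meets the environment; /aunbakunvute/ is unchanged.
Rule 2 (intervocalic spirantization): /k/ is a stop between vowels /a/ and /u/, so it spirantizes to the fricative [x]. /t/ is a stop between vowels /u/ and /e/, so it spirantizes to the fricative [s]. /aunbakunvute/ → aunbaxunvuse.
Rule 3 (nasal place assimilation): /n/ precedes the labial consonant /b/, so it assimilates in place to [m]. /n/ precedes the labial consonant /v/, so it assimilates in place to [m]. /aunbaxunvuse/ → aumbaxumvuse.
Rule 4 (final vowel raising): /e/ is a mid vowel in word-final position, so it raises to [i]. /aumbaxumvuse/ → aumbaxumvusi.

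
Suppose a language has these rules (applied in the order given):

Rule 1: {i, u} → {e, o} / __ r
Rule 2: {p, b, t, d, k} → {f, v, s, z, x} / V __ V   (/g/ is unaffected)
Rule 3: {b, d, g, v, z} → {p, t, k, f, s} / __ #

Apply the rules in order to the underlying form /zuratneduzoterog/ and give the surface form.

Rule 1 (pre-rhotic lowering): /u/ is a high vowel immediately before /r/, so it lowers to [o]. /zuratneduzoterog/ → zoratneduzoterog.
Rule 2 (intervocalic spirantization): /d/ is a stop between vowels /e/ and /u/, so it spirantizes to the fricative [z]. /t/ is a stop between vowels /o/ and /e/, so it spirantizes to the fricative [s]. /zoratneduzoterog/ → zoratnezuzoserog.
Rule 3 (final devoicing): /g/ is a voiced obstruent in word-final position, so it devoices to [k]. /zoratnezuzoserog/ → zoratnezuzoserok.

zoratnezuzoserok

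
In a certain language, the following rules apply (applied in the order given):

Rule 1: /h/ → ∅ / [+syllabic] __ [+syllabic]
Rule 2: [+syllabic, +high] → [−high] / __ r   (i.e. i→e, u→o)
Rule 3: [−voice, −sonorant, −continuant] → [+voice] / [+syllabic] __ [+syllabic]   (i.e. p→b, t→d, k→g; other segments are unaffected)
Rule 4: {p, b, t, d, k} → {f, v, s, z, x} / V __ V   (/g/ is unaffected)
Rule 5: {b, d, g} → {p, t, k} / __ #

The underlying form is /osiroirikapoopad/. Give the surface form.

Rule 1 (intervocalic h-deletion): no segment meets the environment; /osiroirikapoopad/ is unchanged.
Rule 2 (pre-rhotic lowering): /i/ is a high vowel immediately before /r/, so it lowers to [e]. /i/ is a high vowel immediately before /r/, so it lowers to [e]. /osiroirikapoopad/ → oseroerikapoopad.
Rule 3 (intervocalic voicing): /k/ is a voiceless stop between vowels /i/ and /a/, so it voices to [g]. /p/ is a voiceless stop between vowels /a/ and /o/, so it voices to [b]. /p/ is a voiceless stop between vowels /o/ and /a/, so it voices to [b]. /oseroerikapoopad/ → oseroerigaboobad.
Rule 4 (intervocalic spirantization): /b/ is a stop between vowels /a/ and /o/, so it spirantizes to the fricative [v]. /b/ is a stop between vowels /o/ and /a/, so it spirantizes to the fricative [v]. /oseroerigaboobad/ → oseroerigavoovad.
Rule 5 (final devoicing): /d/ is a voiced stop in word-final position, so it devoices to [t]. /oseroerigavoovad/ → oseroerigavoovat.

oseroerigavoovat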